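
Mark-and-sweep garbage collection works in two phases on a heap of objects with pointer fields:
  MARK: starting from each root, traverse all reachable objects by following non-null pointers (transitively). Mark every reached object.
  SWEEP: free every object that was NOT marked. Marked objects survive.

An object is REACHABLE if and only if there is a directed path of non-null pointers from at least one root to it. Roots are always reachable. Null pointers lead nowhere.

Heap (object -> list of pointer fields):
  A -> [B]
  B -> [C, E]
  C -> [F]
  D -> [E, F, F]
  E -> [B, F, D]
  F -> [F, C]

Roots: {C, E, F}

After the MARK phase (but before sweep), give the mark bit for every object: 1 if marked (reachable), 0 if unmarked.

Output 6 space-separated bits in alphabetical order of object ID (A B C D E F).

Roots: C E F
Mark C: refs=F, marked=C
Mark E: refs=B F D, marked=C E
Mark F: refs=F C, marked=C E F
Mark B: refs=C E, marked=B C E F
Mark D: refs=E F F, marked=B C D E F
Unmarked (collected): A

Answer: 0 1 1 1 1 1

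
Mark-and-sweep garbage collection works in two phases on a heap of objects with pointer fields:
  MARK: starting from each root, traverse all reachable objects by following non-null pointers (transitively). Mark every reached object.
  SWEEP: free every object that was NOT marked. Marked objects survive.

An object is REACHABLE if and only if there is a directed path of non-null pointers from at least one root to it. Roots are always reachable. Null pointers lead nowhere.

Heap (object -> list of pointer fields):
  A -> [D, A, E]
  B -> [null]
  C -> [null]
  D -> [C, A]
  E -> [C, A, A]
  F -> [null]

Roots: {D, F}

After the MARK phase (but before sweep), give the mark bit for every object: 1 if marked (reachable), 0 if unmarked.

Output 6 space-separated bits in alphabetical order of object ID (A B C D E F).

Roots: D F
Mark D: refs=C A, marked=D
Mark F: refs=null, marked=D F
Mark C: refs=null, marked=C D F
Mark A: refs=D A E, marked=A C D F
Mark E: refs=C A A, marked=A C D E F
Unmarked (collected): B

Answer: 1 0 1 1 1 1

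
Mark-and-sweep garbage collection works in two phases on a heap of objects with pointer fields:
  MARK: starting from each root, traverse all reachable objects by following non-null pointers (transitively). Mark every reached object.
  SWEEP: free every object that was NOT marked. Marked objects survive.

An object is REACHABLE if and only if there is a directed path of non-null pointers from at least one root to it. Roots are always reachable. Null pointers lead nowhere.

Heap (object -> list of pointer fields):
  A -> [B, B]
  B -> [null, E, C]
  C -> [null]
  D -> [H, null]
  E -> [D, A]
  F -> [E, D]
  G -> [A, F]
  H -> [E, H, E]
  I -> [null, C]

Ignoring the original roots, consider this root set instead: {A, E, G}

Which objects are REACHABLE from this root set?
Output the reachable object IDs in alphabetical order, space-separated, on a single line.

Roots: A E G
Mark A: refs=B B, marked=A
Mark E: refs=D A, marked=A E
Mark G: refs=A F, marked=A E G
Mark B: refs=null E C, marked=A B E G
Mark D: refs=H null, marked=A B D E G
Mark F: refs=E D, marked=A B D E F G
Mark C: refs=null, marked=A B C D E F G
Mark H: refs=E H E, marked=A B C D E F G H
Unmarked (collected): I

Answer: A B C D E F G H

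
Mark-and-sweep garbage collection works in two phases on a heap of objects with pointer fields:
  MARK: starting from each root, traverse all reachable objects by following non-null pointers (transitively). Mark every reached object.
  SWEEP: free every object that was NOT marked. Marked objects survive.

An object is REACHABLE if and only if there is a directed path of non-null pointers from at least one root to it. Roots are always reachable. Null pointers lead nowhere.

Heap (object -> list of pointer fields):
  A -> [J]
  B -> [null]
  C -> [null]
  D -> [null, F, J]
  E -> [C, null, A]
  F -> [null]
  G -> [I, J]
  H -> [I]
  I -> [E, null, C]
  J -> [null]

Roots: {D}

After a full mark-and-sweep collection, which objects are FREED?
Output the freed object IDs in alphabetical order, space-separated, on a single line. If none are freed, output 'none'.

Answer: A B C E G H I

Derivation:
Roots: D
Mark D: refs=null F J, marked=D
Mark F: refs=null, marked=D F
Mark J: refs=null, marked=D F J
Unmarked (collected): A B C E G H I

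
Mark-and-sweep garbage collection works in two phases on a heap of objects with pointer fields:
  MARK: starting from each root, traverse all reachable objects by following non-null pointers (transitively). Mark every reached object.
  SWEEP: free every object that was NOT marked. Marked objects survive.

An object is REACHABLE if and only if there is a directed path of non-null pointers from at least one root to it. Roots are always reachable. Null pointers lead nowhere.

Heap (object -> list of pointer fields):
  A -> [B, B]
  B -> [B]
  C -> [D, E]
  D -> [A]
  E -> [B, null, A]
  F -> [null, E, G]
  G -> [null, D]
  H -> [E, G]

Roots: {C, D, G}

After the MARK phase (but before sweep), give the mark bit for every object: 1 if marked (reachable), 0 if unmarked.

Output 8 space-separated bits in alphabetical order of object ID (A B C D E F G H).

Answer: 1 1 1 1 1 0 1 0

Derivation:
Roots: C D G
Mark C: refs=D E, marked=C
Mark D: refs=A, marked=C D
Mark G: refs=null D, marked=C D G
Mark E: refs=B null A, marked=C D E G
Mark A: refs=B B, marked=A C D E G
Mark B: refs=B, marked=A B C D E G
Unmarked (collected): F H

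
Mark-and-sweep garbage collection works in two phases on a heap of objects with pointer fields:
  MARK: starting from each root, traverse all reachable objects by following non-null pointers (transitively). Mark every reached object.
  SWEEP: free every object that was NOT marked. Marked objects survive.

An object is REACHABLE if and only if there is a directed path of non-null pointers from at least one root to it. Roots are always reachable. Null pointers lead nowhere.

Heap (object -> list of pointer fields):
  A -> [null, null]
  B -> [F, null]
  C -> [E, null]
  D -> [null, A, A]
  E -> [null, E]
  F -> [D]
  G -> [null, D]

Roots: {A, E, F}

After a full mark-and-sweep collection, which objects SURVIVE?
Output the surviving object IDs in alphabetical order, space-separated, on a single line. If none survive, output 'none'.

Roots: A E F
Mark A: refs=null null, marked=A
Mark E: refs=null E, marked=A E
Mark F: refs=D, marked=A E F
Mark D: refs=null A A, marked=A D E F
Unmarked (collected): B C G

Answer: A D E F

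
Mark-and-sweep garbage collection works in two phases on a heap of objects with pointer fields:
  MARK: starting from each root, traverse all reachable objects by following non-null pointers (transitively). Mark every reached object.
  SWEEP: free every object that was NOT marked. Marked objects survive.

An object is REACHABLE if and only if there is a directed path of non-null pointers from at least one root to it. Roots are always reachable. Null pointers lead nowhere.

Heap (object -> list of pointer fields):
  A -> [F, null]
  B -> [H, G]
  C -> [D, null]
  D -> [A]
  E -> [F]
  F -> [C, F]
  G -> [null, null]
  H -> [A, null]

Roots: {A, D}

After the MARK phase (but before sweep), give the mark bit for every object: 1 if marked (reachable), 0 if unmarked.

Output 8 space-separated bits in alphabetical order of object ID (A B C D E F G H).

Roots: A D
Mark A: refs=F null, marked=A
Mark D: refs=A, marked=A D
Mark F: refs=C F, marked=A D F
Mark C: refs=D null, marked=A C D F
Unmarked (collected): B E G H

Answer: 1 0 1 1 0 1 0 0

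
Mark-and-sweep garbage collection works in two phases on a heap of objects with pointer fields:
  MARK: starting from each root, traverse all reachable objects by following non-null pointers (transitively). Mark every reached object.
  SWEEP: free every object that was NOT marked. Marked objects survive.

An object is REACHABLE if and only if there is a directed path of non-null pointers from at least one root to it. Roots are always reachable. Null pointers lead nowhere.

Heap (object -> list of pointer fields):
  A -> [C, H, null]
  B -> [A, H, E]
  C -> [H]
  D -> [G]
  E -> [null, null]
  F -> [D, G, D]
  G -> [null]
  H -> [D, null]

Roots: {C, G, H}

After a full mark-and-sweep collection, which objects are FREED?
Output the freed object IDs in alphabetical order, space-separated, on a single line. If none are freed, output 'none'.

Answer: A B E F

Derivation:
Roots: C G H
Mark C: refs=H, marked=C
Mark G: refs=null, marked=C G
Mark H: refs=D null, marked=C G H
Mark D: refs=G, marked=C D G H
Unmarked (collected): A B E F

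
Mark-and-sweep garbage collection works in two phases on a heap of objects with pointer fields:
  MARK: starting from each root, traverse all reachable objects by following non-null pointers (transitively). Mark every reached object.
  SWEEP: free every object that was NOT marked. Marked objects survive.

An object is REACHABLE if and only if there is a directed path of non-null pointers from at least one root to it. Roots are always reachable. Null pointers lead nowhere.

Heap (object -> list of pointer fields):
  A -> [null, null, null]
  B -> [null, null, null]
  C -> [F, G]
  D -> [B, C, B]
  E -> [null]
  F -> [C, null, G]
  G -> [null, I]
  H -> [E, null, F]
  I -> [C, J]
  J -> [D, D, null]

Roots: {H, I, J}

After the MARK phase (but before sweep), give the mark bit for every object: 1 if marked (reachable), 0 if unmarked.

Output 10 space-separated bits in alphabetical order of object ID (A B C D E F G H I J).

Answer: 0 1 1 1 1 1 1 1 1 1

Derivation:
Roots: H I J
Mark H: refs=E null F, marked=H
Mark I: refs=C J, marked=H I
Mark J: refs=D D null, marked=H I J
Mark E: refs=null, marked=E H I J
Mark F: refs=C null G, marked=E F H I J
Mark C: refs=F G, marked=C E F H I J
Mark D: refs=B C B, marked=C D E F H I J
Mark G: refs=null I, marked=C D E F G H I J
Mark B: refs=null null null, marked=B C D E F G H I J
Unmarked (collected): A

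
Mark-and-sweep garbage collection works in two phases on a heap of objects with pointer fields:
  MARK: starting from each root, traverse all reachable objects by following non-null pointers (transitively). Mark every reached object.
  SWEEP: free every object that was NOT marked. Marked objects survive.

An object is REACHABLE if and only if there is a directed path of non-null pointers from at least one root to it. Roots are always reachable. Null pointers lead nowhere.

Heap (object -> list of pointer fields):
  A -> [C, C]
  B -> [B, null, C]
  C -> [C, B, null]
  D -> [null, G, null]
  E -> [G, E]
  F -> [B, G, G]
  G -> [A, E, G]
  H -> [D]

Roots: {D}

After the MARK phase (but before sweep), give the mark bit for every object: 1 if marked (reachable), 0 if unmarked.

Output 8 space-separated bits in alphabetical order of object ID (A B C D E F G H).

Roots: D
Mark D: refs=null G null, marked=D
Mark G: refs=A E G, marked=D G
Mark A: refs=C C, marked=A D G
Mark E: refs=G E, marked=A D E G
Mark C: refs=C B null, marked=A C D E G
Mark B: refs=B null C, marked=A B C D E G
Unmarked (collected): F H

Answer: 1 1 1 1 1 0 1 0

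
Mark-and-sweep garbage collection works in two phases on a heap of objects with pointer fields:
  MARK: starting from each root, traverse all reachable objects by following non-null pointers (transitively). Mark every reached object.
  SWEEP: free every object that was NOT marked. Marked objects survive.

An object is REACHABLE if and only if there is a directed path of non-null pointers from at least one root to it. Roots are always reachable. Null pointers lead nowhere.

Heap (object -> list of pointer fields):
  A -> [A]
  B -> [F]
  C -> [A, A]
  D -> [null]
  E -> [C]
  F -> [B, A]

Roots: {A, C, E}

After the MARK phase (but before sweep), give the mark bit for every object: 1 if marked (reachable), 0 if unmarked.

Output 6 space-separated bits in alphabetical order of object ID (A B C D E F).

Answer: 1 0 1 0 1 0

Derivation:
Roots: A C E
Mark A: refs=A, marked=A
Mark C: refs=A A, marked=A C
Mark E: refs=C, marked=A C E
Unmarked (collected): B D F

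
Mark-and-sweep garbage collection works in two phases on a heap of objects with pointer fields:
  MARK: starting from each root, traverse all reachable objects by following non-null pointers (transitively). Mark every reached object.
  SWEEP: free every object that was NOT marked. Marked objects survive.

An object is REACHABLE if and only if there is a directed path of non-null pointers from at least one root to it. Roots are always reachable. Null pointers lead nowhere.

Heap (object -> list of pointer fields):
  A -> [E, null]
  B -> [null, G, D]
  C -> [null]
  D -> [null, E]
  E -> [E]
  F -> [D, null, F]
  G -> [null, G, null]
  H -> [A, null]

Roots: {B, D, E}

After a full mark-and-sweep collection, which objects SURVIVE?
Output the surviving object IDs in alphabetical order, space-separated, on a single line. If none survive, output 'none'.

Answer: B D E G

Derivation:
Roots: B D E
Mark B: refs=null G D, marked=B
Mark D: refs=null E, marked=B D
Mark E: refs=E, marked=B D E
Mark G: refs=null G null, marked=B D E G
Unmarked (collected): A C F H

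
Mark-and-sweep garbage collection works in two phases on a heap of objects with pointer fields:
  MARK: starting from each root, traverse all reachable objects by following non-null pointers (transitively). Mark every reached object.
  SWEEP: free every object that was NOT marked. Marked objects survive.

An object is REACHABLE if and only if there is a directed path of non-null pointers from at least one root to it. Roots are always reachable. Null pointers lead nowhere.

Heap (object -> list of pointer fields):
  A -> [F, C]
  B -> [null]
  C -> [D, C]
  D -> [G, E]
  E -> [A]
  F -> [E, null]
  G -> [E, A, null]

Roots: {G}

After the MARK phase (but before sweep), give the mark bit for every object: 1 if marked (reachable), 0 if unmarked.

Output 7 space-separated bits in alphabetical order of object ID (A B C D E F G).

Answer: 1 0 1 1 1 1 1

Derivation:
Roots: G
Mark G: refs=E A null, marked=G
Mark E: refs=A, marked=E G
Mark A: refs=F C, marked=A E G
Mark F: refs=E null, marked=A E F G
Mark C: refs=D C, marked=A C E F G
Mark D: refs=G E, marked=A C D E F G
Unmarked (collected): B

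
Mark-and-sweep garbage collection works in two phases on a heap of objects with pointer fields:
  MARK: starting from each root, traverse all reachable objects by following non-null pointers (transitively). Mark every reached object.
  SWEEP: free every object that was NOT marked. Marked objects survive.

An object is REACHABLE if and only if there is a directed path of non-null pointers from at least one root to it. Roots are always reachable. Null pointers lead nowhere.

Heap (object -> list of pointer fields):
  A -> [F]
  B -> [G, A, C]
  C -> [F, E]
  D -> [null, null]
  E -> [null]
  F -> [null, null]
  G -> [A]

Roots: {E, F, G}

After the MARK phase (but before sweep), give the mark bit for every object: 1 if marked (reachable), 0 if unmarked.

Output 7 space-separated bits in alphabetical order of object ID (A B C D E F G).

Roots: E F G
Mark E: refs=null, marked=E
Mark F: refs=null null, marked=E F
Mark G: refs=A, marked=E F G
Mark A: refs=F, marked=A E F G
Unmarked (collected): B C D

Answer: 1 0 0 0 1 1 1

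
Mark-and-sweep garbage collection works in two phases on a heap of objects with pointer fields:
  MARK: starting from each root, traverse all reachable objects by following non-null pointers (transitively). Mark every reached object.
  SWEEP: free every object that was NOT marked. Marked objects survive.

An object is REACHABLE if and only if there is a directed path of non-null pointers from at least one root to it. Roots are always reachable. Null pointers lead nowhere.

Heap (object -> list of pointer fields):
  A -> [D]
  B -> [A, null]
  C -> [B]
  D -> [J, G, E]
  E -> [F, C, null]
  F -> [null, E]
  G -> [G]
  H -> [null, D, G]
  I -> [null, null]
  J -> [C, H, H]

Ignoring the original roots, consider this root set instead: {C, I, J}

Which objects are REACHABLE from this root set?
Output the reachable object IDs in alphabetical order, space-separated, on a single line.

Answer: A B C D E F G H I J

Derivation:
Roots: C I J
Mark C: refs=B, marked=C
Mark I: refs=null null, marked=C I
Mark J: refs=C H H, marked=C I J
Mark B: refs=A null, marked=B C I J
Mark H: refs=null D G, marked=B C H I J
Mark A: refs=D, marked=A B C H I J
Mark D: refs=J G E, marked=A B C D H I J
Mark G: refs=G, marked=A B C D G H I J
Mark E: refs=F C null, marked=A B C D E G H I J
Mark F: refs=null E, marked=A B C D E F G H I J
Unmarked (collected): (none)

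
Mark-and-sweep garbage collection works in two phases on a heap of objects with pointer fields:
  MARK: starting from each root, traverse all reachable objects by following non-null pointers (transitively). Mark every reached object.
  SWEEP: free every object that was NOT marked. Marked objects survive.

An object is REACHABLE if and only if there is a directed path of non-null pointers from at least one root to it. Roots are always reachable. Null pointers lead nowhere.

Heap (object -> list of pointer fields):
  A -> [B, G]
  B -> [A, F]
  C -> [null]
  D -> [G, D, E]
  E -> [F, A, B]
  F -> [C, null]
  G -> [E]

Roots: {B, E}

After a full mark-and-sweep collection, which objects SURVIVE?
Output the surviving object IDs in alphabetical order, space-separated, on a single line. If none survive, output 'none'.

Roots: B E
Mark B: refs=A F, marked=B
Mark E: refs=F A B, marked=B E
Mark A: refs=B G, marked=A B E
Mark F: refs=C null, marked=A B E F
Mark G: refs=E, marked=A B E F G
Mark C: refs=null, marked=A B C E F G
Unmarked (collected): D

Answer: A B C E F G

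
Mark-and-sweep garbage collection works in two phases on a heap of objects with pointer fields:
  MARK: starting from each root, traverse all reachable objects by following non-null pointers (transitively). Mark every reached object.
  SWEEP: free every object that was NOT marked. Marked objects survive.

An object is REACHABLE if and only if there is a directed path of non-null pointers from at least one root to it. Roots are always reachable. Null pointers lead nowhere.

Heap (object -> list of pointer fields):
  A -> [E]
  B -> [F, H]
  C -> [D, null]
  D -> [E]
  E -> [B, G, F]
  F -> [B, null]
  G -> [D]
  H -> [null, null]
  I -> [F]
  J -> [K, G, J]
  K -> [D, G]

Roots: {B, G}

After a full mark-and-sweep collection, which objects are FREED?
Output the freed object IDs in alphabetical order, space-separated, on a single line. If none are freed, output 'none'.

Answer: A C I J K

Derivation:
Roots: B G
Mark B: refs=F H, marked=B
Mark G: refs=D, marked=B G
Mark F: refs=B null, marked=B F G
Mark H: refs=null null, marked=B F G H
Mark D: refs=E, marked=B D F G H
Mark E: refs=B G F, marked=B D E F G H
Unmarked (collected): A C I J K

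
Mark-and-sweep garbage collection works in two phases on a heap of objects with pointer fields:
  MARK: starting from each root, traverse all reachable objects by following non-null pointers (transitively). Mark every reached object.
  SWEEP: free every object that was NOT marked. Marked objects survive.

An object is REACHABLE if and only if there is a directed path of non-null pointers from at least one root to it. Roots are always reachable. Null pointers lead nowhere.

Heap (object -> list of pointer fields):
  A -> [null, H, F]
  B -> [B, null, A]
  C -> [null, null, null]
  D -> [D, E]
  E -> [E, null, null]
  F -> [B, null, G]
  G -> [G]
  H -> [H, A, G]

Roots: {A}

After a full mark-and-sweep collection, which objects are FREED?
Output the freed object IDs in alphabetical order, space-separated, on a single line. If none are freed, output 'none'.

Roots: A
Mark A: refs=null H F, marked=A
Mark H: refs=H A G, marked=A H
Mark F: refs=B null G, marked=A F H
Mark G: refs=G, marked=A F G H
Mark B: refs=B null A, marked=A B F G H
Unmarked (collected): C D E

Answer: C D E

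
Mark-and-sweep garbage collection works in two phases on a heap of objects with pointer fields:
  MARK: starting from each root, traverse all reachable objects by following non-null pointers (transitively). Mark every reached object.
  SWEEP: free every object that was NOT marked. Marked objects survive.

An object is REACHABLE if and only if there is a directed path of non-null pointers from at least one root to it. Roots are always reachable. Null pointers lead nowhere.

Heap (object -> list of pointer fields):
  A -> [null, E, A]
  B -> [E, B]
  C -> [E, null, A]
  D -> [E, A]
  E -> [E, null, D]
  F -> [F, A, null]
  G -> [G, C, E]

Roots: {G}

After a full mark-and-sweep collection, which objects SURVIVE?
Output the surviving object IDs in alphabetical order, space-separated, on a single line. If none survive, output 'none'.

Answer: A C D E G

Derivation:
Roots: G
Mark G: refs=G C E, marked=G
Mark C: refs=E null A, marked=C G
Mark E: refs=E null D, marked=C E G
Mark A: refs=null E A, marked=A C E G
Mark D: refs=E A, marked=A C D E G
Unmarked (collected): B F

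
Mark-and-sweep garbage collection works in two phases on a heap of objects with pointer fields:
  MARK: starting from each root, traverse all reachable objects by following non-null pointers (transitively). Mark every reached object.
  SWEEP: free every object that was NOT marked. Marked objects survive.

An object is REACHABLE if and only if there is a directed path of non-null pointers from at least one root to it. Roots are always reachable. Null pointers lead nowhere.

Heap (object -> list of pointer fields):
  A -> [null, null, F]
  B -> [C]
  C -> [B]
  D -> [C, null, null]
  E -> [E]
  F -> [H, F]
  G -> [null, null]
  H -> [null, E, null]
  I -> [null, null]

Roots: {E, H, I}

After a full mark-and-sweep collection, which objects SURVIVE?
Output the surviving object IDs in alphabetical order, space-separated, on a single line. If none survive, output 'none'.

Roots: E H I
Mark E: refs=E, marked=E
Mark H: refs=null E null, marked=E H
Mark I: refs=null null, marked=E H I
Unmarked (collected): A B C D F G

Answer: E H I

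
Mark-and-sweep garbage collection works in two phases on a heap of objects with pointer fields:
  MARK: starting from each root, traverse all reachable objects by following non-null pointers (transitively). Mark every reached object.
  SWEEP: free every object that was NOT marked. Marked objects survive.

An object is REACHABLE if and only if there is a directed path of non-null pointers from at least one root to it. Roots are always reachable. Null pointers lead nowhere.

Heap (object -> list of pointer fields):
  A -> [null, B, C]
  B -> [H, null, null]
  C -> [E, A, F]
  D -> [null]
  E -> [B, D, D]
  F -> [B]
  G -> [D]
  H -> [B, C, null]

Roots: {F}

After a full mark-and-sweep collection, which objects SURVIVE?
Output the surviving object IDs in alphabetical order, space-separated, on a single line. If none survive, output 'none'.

Roots: F
Mark F: refs=B, marked=F
Mark B: refs=H null null, marked=B F
Mark H: refs=B C null, marked=B F H
Mark C: refs=E A F, marked=B C F H
Mark E: refs=B D D, marked=B C E F H
Mark A: refs=null B C, marked=A B C E F H
Mark D: refs=null, marked=A B C D E F H
Unmarked (collected): G

Answer: A B C D E F H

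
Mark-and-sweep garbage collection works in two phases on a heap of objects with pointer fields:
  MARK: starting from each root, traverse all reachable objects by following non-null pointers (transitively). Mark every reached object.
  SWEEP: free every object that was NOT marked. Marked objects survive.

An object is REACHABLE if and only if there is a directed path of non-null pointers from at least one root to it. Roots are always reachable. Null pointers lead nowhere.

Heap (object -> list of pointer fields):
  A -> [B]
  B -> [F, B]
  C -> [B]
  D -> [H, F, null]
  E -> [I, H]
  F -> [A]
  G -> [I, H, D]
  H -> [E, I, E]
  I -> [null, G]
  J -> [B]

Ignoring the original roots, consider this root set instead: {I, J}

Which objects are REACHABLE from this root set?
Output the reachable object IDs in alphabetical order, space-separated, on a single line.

Answer: A B D E F G H I J

Derivation:
Roots: I J
Mark I: refs=null G, marked=I
Mark J: refs=B, marked=I J
Mark G: refs=I H D, marked=G I J
Mark B: refs=F B, marked=B G I J
Mark H: refs=E I E, marked=B G H I J
Mark D: refs=H F null, marked=B D G H I J
Mark F: refs=A, marked=B D F G H I J
Mark E: refs=I H, marked=B D E F G H I J
Mark A: refs=B, marked=A B D E F G H I J
Unmarked (collected): C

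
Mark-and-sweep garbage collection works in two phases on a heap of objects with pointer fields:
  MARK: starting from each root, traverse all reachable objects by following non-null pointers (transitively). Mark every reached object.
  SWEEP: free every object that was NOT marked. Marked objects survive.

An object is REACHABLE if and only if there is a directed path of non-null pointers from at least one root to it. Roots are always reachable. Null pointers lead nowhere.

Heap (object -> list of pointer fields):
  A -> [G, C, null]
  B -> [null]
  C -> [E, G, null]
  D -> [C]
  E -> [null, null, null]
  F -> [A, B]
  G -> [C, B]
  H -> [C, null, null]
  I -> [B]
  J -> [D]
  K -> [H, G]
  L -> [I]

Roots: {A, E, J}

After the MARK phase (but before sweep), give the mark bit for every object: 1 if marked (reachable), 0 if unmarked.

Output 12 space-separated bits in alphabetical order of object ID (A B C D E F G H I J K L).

Answer: 1 1 1 1 1 0 1 0 0 1 0 0

Derivation:
Roots: A E J
Mark A: refs=G C null, marked=A
Mark E: refs=null null null, marked=A E
Mark J: refs=D, marked=A E J
Mark G: refs=C B, marked=A E G J
Mark C: refs=E G null, marked=A C E G J
Mark D: refs=C, marked=A C D E G J
Mark B: refs=null, marked=A B C D E G J
Unmarked (collected): F H I K L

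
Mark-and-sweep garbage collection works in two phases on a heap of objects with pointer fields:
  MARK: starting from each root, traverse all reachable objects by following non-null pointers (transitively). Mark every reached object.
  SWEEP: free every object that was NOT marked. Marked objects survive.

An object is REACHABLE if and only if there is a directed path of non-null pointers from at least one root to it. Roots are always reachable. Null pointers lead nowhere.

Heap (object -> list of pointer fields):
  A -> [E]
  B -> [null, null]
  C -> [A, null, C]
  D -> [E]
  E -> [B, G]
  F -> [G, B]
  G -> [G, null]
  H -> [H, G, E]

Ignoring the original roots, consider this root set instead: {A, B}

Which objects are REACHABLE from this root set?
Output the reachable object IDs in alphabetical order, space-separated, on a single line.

Answer: A B E G

Derivation:
Roots: A B
Mark A: refs=E, marked=A
Mark B: refs=null null, marked=A B
Mark E: refs=B G, marked=A B E
Mark G: refs=G null, marked=A B E G
Unmarked (collected): C D F H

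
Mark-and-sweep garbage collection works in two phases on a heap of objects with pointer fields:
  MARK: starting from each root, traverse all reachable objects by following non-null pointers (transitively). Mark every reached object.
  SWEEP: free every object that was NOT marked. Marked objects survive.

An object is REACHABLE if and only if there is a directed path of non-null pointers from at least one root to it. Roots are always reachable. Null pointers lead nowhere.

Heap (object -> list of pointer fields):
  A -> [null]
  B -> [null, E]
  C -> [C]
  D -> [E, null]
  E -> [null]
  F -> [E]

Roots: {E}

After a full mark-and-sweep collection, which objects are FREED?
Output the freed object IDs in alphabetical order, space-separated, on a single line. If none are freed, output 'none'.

Answer: A B C D F

Derivation:
Roots: E
Mark E: refs=null, marked=E
Unmarked (collected): A B C D F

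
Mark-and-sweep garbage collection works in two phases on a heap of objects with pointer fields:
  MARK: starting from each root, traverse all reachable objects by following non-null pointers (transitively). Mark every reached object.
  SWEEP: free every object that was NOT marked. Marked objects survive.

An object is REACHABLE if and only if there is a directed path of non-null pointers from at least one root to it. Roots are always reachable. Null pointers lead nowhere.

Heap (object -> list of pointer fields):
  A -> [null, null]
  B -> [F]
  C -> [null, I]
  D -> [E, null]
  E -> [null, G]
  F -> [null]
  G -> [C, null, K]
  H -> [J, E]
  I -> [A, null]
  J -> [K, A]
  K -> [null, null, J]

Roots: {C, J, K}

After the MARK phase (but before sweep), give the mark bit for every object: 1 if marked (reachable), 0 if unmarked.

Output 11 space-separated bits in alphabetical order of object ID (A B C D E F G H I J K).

Roots: C J K
Mark C: refs=null I, marked=C
Mark J: refs=K A, marked=C J
Mark K: refs=null null J, marked=C J K
Mark I: refs=A null, marked=C I J K
Mark A: refs=null null, marked=A C I J K
Unmarked (collected): B D E F G H

Answer: 1 0 1 0 0 0 0 0 1 1 1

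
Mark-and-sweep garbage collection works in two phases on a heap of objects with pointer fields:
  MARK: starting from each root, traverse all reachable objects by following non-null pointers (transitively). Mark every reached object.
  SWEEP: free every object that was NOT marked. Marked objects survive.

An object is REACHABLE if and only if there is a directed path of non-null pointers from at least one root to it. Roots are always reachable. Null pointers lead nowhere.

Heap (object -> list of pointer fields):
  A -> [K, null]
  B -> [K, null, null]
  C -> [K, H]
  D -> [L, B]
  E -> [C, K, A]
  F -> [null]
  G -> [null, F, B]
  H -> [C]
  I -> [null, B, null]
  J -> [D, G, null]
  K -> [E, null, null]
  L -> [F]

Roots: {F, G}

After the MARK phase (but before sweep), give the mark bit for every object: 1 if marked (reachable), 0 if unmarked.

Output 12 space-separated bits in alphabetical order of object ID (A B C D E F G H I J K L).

Roots: F G
Mark F: refs=null, marked=F
Mark G: refs=null F B, marked=F G
Mark B: refs=K null null, marked=B F G
Mark K: refs=E null null, marked=B F G K
Mark E: refs=C K A, marked=B E F G K
Mark C: refs=K H, marked=B C E F G K
Mark A: refs=K null, marked=A B C E F G K
Mark H: refs=C, marked=A B C E F G H K
Unmarked (collected): D I J L

Answer: 1 1 1 0 1 1 1 1 0 0 1 0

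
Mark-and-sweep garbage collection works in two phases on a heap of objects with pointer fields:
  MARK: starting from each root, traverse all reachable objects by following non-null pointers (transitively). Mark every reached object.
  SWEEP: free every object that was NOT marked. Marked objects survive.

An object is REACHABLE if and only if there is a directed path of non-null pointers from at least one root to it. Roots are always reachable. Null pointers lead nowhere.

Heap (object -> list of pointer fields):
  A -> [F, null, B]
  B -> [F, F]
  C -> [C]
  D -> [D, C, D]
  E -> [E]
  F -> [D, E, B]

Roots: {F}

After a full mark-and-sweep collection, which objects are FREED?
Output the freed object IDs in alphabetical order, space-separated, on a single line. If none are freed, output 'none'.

Roots: F
Mark F: refs=D E B, marked=F
Mark D: refs=D C D, marked=D F
Mark E: refs=E, marked=D E F
Mark B: refs=F F, marked=B D E F
Mark C: refs=C, marked=B C D E F
Unmarked (collected): A

Answer: A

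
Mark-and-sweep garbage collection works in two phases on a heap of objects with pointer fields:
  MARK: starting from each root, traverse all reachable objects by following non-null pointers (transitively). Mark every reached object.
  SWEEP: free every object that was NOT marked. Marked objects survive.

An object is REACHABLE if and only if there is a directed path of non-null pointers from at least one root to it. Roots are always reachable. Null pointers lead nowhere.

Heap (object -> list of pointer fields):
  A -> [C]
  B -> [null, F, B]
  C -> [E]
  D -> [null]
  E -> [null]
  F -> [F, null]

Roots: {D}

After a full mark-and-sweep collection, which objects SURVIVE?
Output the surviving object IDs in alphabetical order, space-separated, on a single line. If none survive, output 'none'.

Roots: D
Mark D: refs=null, marked=D
Unmarked (collected): A B C E F

Answer: D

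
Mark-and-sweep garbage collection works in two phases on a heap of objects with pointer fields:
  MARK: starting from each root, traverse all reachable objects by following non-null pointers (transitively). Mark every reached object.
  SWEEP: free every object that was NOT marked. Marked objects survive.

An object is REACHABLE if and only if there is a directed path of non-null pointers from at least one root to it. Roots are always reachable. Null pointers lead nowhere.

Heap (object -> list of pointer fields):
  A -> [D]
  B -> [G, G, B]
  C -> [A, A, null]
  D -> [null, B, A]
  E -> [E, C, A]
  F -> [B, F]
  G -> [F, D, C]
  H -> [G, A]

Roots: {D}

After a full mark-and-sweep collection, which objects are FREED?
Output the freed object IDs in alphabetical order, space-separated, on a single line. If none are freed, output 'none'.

Roots: D
Mark D: refs=null B A, marked=D
Mark B: refs=G G B, marked=B D
Mark A: refs=D, marked=A B D
Mark G: refs=F D C, marked=A B D G
Mark F: refs=B F, marked=A B D F G
Mark C: refs=A A null, marked=A B C D F G
Unmarked (collected): E H

Answer: E H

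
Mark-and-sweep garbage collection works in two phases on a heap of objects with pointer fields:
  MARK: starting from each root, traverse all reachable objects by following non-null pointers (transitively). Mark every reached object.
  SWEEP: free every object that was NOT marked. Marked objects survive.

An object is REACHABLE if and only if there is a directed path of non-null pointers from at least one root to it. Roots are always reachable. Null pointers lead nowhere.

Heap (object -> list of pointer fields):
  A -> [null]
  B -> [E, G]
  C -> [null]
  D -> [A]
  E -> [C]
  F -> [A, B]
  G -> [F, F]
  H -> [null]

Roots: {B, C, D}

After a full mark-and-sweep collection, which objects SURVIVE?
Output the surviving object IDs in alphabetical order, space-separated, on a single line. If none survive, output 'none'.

Roots: B C D
Mark B: refs=E G, marked=B
Mark C: refs=null, marked=B C
Mark D: refs=A, marked=B C D
Mark E: refs=C, marked=B C D E
Mark G: refs=F F, marked=B C D E G
Mark A: refs=null, marked=A B C D E G
Mark F: refs=A B, marked=A B C D E F G
Unmarked (collected): H

Answer: A B C D E F G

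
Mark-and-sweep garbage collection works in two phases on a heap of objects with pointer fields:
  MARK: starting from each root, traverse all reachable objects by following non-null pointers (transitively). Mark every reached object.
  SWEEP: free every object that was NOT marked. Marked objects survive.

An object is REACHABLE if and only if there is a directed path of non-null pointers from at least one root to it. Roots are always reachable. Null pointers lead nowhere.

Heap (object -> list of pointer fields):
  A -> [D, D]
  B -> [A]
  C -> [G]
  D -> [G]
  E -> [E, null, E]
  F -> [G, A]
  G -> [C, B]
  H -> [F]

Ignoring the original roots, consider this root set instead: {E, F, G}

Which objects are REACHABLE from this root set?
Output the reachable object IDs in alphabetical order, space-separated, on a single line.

Answer: A B C D E F G

Derivation:
Roots: E F G
Mark E: refs=E null E, marked=E
Mark F: refs=G A, marked=E F
Mark G: refs=C B, marked=E F G
Mark A: refs=D D, marked=A E F G
Mark C: refs=G, marked=A C E F G
Mark B: refs=A, marked=A B C E F G
Mark D: refs=G, marked=A B C D E F G
Unmarked (collected): H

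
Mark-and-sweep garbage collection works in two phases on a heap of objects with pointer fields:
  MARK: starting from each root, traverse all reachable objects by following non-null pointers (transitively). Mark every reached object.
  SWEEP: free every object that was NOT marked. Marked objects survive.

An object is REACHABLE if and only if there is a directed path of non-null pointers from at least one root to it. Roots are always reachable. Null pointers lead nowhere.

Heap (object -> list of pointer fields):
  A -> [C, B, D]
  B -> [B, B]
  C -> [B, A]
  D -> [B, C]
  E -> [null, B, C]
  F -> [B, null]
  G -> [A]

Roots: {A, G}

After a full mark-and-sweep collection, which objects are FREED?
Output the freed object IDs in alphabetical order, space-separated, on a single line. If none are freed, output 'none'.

Roots: A G
Mark A: refs=C B D, marked=A
Mark G: refs=A, marked=A G
Mark C: refs=B A, marked=A C G
Mark B: refs=B B, marked=A B C G
Mark D: refs=B C, marked=A B C D G
Unmarked (collected): E F

Answer: E F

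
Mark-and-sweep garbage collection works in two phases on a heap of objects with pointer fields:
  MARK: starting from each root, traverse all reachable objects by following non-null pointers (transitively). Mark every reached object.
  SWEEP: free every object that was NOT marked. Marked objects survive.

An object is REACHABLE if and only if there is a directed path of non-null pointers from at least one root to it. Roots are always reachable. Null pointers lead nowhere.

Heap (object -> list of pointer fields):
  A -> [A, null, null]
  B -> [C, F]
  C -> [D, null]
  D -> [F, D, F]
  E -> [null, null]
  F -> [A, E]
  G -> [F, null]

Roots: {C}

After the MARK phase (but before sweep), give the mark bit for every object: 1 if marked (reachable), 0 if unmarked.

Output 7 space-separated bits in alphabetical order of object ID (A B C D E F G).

Answer: 1 0 1 1 1 1 0

Derivation:
Roots: C
Mark C: refs=D null, marked=C
Mark D: refs=F D F, marked=C D
Mark F: refs=A E, marked=C D F
Mark A: refs=A null null, marked=A C D F
Mark E: refs=null null, marked=A C D E F
Unmarked (collected): B G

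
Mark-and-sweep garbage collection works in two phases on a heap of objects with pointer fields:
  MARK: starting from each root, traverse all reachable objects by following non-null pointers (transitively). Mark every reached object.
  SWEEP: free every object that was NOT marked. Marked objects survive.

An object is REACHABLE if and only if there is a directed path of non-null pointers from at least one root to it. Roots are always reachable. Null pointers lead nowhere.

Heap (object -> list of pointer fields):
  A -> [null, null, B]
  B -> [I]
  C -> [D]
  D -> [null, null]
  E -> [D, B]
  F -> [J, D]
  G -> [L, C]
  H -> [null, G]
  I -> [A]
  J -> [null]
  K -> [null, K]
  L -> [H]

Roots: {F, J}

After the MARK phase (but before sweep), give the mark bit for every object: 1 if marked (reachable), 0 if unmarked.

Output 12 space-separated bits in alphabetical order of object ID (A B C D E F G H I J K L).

Answer: 0 0 0 1 0 1 0 0 0 1 0 0

Derivation:
Roots: F J
Mark F: refs=J D, marked=F
Mark J: refs=null, marked=F J
Mark D: refs=null null, marked=D F J
Unmarked (collected): A B C E G H I K L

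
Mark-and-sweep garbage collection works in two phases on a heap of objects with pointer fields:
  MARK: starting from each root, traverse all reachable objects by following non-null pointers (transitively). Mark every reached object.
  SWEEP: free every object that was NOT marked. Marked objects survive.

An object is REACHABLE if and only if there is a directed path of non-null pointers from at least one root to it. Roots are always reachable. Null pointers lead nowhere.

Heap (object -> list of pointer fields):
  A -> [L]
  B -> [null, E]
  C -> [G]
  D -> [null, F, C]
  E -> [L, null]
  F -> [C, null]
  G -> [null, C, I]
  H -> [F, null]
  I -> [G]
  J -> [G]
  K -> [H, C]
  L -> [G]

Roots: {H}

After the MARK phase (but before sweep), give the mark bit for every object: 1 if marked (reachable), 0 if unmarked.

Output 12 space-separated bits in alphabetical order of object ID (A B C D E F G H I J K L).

Roots: H
Mark H: refs=F null, marked=H
Mark F: refs=C null, marked=F H
Mark C: refs=G, marked=C F H
Mark G: refs=null C I, marked=C F G H
Mark I: refs=G, marked=C F G H I
Unmarked (collected): A B D E J K L

Answer: 0 0 1 0 0 1 1 1 1 0 0 0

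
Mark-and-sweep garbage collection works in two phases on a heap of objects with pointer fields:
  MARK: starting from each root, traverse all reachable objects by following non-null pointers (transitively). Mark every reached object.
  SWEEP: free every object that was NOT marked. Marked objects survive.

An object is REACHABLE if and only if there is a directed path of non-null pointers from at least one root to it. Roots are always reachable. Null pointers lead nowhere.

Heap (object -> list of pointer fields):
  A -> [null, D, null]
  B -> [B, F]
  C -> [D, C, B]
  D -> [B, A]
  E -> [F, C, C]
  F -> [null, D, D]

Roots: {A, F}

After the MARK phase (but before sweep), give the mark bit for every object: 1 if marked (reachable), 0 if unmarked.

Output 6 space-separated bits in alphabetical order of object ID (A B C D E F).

Roots: A F
Mark A: refs=null D null, marked=A
Mark F: refs=null D D, marked=A F
Mark D: refs=B A, marked=A D F
Mark B: refs=B F, marked=A B D F
Unmarked (collected): C E

Answer: 1 1 0 1 0 1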